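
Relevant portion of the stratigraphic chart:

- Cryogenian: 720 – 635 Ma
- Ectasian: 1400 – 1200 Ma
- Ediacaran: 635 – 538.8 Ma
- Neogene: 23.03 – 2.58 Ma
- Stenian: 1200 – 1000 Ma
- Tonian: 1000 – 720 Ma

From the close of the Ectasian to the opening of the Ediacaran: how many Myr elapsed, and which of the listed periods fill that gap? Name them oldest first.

End of Ectasian = 1200 Ma; start of Ediacaran = 635 Ma.
Gap = 1200 − 635 = 565 Myr.
Periods wholly inside 1200–635 Ma: Stenian (1200–1000), Tonian (1000–720), Cryogenian (720–635).

565 million years; Stenian, Tonian, Cryogenian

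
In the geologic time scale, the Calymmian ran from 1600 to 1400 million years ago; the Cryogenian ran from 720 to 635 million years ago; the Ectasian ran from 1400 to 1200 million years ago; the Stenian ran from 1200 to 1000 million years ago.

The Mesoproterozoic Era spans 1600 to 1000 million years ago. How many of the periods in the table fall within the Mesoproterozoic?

3

Periods inside 1600–1000 Ma: Calymmian, Ectasian, Stenian — 3 in total.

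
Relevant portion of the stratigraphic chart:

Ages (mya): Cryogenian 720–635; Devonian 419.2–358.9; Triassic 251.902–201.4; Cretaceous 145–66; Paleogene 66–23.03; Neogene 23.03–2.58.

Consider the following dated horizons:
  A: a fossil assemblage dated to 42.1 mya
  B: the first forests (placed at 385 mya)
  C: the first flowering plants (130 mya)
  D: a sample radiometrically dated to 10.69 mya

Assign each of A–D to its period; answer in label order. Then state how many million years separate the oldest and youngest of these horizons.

Match each age against the start–end ranges in the excerpt: A = 42.1 Ma → Paleogene (66–23.03); B = 385 Ma → Devonian (419.2–358.9); C = 130 Ma → Cretaceous (145–66); D = 10.69 Ma → Neogene (23.03–2.58).
The largest age is 385 Ma and the smallest is 10.69 Ma; their difference is 374.31 Myr.

A — Paleogene; B — Devonian; C — Cretaceous; D — Neogene; span 374.31 million years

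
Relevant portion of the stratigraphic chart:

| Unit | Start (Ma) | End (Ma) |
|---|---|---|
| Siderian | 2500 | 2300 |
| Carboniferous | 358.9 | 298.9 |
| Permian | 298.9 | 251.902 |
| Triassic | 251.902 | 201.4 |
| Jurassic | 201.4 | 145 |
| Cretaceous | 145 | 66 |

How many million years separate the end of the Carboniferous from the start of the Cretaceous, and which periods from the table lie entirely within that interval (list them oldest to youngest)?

153.9 million years; Permian, Triassic, Jurassic

The Carboniferous closes at 298.9 Ma and the Cretaceous opens at 145 Ma, so the interval is 298.9 − 145 = 153.9 Myr.
A period fits inside if it starts at or after 298.9 Ma and ends at or before 145 Ma; oldest first that gives Permian, Triassic, Jurassic.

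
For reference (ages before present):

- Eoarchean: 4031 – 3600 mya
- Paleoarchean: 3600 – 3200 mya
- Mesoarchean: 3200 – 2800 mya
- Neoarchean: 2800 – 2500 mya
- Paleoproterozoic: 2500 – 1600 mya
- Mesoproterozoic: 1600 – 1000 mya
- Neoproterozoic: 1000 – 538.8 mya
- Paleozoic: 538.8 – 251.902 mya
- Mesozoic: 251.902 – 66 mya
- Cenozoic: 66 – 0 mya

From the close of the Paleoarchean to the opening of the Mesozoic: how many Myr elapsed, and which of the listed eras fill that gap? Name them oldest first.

2948.098 million years; Mesoarchean, Neoarchean, Paleoproterozoic, Mesoproterozoic, Neoproterozoic, Paleozoic

End of Paleoarchean = 3200 Ma; start of Mesozoic = 251.902 Ma.
Gap = 3200 − 251.902 = 2948.098 Myr.
Eras wholly inside 3200–251.902 Ma: Mesoarchean (3200–2800), Neoarchean (2800–2500), Paleoproterozoic (2500–1600), Mesoproterozoic (1600–1000), Neoproterozoic (1000–538.8), Paleozoic (538.8–251.902).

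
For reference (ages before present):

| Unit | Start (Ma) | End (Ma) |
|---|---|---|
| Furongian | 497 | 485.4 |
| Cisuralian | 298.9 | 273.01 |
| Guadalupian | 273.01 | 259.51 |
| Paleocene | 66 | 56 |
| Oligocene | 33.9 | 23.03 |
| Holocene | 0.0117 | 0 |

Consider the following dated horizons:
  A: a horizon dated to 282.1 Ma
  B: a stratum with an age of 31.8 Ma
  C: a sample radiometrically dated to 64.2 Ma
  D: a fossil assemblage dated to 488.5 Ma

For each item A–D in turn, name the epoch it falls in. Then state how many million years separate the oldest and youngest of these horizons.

A — Cisuralian; B — Oligocene; C — Paleocene; D — Furongian; span 456.7 million years

Match each age against the start–end ranges in the excerpt: A = 282.1 Ma → Cisuralian (298.9–273.01); B = 31.8 Ma → Oligocene (33.9–23.03); C = 64.2 Ma → Paleocene (66–56); D = 488.5 Ma → Furongian (497–485.4).
The largest age is 488.5 Ma and the smallest is 31.8 Ma; their difference is 456.7 Myr.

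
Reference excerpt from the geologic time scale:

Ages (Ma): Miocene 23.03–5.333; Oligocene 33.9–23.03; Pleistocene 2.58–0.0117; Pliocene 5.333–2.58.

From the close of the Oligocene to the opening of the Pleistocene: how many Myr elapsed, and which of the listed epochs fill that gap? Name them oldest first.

End of Oligocene = 23.03 Ma; start of Pleistocene = 2.58 Ma.
Gap = 23.03 − 2.58 = 20.45 Myr.
Epochs wholly inside 23.03–2.58 Ma: Miocene (23.03–5.333), Pliocene (5.333–2.58).

20.45 million years; Miocene, Pliocene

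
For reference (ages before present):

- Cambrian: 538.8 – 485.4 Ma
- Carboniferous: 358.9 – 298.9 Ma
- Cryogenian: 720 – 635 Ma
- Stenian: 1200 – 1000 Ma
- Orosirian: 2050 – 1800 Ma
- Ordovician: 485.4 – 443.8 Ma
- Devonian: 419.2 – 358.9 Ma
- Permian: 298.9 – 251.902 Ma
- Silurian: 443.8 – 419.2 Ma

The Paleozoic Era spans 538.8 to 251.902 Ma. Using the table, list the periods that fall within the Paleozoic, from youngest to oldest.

Permian, Carboniferous, Devonian, Silurian, Ordovician, Cambrian

Periods with both bounds inside 538.8–251.902 Ma: Permian (298.9–251.902), Carboniferous (358.9–298.9), Devonian (419.2–358.9), Silurian (443.8–419.2), Ordovician (485.4–443.8), Cambrian (538.8–485.4).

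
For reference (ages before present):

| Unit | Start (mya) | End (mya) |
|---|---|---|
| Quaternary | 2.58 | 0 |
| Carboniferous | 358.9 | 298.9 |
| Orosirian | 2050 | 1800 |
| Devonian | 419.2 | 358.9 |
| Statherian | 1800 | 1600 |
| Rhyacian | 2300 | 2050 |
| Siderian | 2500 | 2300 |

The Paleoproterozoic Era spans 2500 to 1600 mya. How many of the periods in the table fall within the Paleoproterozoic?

Periods inside 2500–1600 Ma: Siderian, Rhyacian, Orosirian, Statherian — 4 in total.

4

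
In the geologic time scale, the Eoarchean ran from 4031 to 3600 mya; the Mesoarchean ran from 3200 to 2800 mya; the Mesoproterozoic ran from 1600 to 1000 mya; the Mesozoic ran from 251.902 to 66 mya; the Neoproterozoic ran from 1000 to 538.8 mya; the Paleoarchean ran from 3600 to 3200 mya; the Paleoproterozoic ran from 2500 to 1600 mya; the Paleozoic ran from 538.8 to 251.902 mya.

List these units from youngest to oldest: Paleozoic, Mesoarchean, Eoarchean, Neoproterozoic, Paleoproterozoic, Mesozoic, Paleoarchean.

Mesozoic, Paleozoic, Neoproterozoic, Paleoproterozoic, Mesoarchean, Paleoarchean, Eoarchean

Sorting by start age (ascending Ma, since larger Ma = older): Mesozoic start 251.902, Paleozoic start 538.8, Neoproterozoic start 1000, Paleoproterozoic start 2500, Mesoarchean start 3200, Paleoarchean start 3600, Eoarchean start 4031.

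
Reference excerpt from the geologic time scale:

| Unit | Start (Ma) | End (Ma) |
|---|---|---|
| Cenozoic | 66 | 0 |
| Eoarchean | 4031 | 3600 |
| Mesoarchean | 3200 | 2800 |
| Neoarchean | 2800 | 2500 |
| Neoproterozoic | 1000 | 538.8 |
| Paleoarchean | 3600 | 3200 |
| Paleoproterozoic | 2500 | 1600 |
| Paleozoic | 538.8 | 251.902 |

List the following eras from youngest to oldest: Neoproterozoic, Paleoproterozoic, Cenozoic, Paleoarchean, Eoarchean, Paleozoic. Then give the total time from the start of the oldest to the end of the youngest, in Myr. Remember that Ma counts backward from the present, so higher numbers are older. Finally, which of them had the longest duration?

Start ages (Ma): Eoarchean 4031, Paleoarchean 3600, Paleoproterozoic 2500, Neoproterozoic 1000, Paleozoic 538.8, Cenozoic 66.
Ordered youngest to oldest: Cenozoic, Paleozoic, Neoproterozoic, Paleoproterozoic, Paleoarchean, Eoarchean.
Span = 4031 − 0 = 4031 Myr.
Durations: Cenozoic 66, Paleozoic 286.898, Eoarchean 431, Paleoarchean 400, Neoproterozoic 461.2, Paleoproterozoic 900 → longest is Paleoproterozoic (900 Myr).

Cenozoic, Paleozoic, Neoproterozoic, Paleoproterozoic, Paleoarchean, Eoarchean; total span 4031 Myr; longest is Paleoproterozoic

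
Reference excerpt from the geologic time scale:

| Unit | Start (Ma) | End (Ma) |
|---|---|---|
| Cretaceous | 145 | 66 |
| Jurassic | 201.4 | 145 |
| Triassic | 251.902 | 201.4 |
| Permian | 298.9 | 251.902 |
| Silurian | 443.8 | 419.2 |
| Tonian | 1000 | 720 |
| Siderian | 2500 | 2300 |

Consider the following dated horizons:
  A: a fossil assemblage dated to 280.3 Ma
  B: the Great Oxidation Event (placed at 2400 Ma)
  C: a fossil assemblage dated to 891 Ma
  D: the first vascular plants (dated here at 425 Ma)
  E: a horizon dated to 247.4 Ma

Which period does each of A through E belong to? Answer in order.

A — Permian; B — Siderian; C — Tonian; D — Silurian; E — Triassic

A: 280.3 Ma lies in 298.9–251.902 Ma, so Permian.
B: 2400 Ma lies in 2500–2300 Ma, so Siderian.
C: 891 Ma lies in 1000–720 Ma, so Tonian.
D: 425 Ma lies in 443.8–419.2 Ma, so Silurian.
E: 247.4 Ma lies in 251.902–201.4 Ma, so Triassic.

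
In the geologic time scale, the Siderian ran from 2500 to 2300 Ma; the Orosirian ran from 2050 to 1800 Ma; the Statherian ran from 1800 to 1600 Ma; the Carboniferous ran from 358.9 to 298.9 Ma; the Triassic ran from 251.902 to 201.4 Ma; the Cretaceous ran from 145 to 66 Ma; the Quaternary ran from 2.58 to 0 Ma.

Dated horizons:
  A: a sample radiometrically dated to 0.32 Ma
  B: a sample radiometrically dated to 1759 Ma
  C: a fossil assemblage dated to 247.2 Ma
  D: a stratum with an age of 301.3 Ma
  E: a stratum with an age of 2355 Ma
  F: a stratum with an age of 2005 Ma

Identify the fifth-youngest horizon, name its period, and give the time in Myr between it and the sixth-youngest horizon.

F, in the Orosirian; 350 million years to E

Sorted youngest-first by Ma: A (0.32), C (247.2), D (301.3), B (1759), F (2005), E (2355).
The fifth youngest is F at 2005 Ma, which lies in 2050–1800 Ma: the Orosirian.
The sixth youngest is E at 2355 Ma; separation = |2005 − 2355| = 350 Myr.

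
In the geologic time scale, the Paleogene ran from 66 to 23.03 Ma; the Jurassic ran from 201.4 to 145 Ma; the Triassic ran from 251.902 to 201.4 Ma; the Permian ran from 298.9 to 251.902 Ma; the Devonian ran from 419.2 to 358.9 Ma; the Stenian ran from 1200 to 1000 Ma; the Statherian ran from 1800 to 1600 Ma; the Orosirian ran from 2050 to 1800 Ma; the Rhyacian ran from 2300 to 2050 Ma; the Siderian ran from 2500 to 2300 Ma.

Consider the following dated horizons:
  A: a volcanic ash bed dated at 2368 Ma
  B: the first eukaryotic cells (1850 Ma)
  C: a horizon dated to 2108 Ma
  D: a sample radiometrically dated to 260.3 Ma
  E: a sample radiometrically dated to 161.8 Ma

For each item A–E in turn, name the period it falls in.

Match each age against the start–end ranges in the excerpt: A = 2368 Ma → Siderian (2500–2300); B = 1850 Ma → Orosirian (2050–1800); C = 2108 Ma → Rhyacian (2300–2050); D = 260.3 Ma → Permian (298.9–251.902); E = 161.8 Ma → Jurassic (201.4–145).

A — Siderian; B — Orosirian; C — Rhyacian; D — Permian; E — Jurassic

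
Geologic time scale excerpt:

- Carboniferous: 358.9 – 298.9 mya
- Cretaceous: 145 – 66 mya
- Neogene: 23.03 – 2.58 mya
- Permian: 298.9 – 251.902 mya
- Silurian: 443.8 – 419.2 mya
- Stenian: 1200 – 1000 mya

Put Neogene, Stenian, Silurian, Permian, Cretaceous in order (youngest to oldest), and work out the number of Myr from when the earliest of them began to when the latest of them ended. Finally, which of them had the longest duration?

Neogene, Cretaceous, Permian, Silurian, Stenian; total span 1197.42 Myr; longest is Stenian

From the excerpt: Neogene 23.03–2.58; Stenian 1200–1000; Silurian 443.8–419.2; Permian 298.9–251.902; Cretaceous 145–66 (Ma).
Larger Ma is earlier, so the oldest is Stenian and the youngest is Neogene; youngest to oldest: Neogene, Cretaceous, Permian, Silurian, Stenian.
Oldest start 1200 minus youngest end 2.58 gives 1197.42 Myr overall.
Individual lengths (start − end): Neogene 20.45; Stenian 200; Silurian 24.6; Cretaceous 79; Permian 46.998. The largest is Stenian at 200 Myr.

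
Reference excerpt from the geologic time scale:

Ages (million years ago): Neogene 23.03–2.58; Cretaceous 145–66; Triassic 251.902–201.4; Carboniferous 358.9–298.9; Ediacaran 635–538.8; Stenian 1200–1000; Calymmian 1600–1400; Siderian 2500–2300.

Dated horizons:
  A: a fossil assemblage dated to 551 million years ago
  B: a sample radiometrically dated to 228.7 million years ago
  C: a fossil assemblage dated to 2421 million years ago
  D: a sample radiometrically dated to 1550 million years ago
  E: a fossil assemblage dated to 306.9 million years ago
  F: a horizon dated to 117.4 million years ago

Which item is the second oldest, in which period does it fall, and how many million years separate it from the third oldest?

D, in the Calymmian; 999 million years to A

Sorted oldest-first by Ma: C (2421), D (1550), A (551), E (306.9), B (228.7), F (117.4).
The second oldest is D at 1550 Ma, which lies in 1600–1400 Ma: the Calymmian.
The third oldest is A at 551 Ma; separation = |1550 − 551| = 999 Myr.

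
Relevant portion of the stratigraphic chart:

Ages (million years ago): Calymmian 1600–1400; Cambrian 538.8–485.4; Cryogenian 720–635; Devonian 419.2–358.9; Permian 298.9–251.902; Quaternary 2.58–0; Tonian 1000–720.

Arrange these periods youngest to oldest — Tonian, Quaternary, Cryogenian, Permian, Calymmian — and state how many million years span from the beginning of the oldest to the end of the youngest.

From the excerpt: Tonian 1000–720; Quaternary 2.58–0; Cryogenian 720–635; Permian 298.9–251.902; Calymmian 1600–1400 (Ma).
Larger Ma is earlier, so the oldest is Calymmian and the youngest is Quaternary; youngest to oldest: Quaternary, Permian, Cryogenian, Tonian, Calymmian.
Oldest start 1600 minus youngest end 0 gives 1600 Myr overall.

Quaternary → Permian → Cryogenian → Tonian → Calymmian; total span 1600 Myr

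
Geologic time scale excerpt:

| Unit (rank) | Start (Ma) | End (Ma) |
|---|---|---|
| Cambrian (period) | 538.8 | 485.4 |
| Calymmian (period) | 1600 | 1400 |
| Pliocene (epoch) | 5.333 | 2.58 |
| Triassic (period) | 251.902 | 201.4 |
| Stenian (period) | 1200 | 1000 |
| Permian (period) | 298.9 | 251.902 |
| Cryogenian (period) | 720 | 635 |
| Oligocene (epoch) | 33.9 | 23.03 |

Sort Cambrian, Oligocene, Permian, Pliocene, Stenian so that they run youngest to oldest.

Pliocene, then Oligocene, then Permian, then Cambrian, then Stenian

Sorting by start age (ascending Ma, since larger Ma = older): Pliocene began 5.333, Oligocene began 33.9, Permian began 298.9, Cambrian began 538.8, Stenian began 1200.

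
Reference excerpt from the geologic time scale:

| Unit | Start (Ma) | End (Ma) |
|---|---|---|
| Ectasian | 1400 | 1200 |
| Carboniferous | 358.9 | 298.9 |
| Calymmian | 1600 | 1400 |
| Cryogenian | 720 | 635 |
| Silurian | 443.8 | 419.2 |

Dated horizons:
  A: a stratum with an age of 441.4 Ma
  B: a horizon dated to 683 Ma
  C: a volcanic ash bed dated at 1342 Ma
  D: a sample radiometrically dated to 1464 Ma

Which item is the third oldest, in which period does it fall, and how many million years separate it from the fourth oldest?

Sorted oldest-first by Ma: D (1464), C (1342), B (683), A (441.4).
The third oldest is B at 683 Ma, which lies in 720–635 Ma: the Cryogenian.
The fourth oldest is A at 441.4 Ma; separation = |683 − 441.4| = 241.6 Myr.

B, in the Cryogenian; 241.6 million years to A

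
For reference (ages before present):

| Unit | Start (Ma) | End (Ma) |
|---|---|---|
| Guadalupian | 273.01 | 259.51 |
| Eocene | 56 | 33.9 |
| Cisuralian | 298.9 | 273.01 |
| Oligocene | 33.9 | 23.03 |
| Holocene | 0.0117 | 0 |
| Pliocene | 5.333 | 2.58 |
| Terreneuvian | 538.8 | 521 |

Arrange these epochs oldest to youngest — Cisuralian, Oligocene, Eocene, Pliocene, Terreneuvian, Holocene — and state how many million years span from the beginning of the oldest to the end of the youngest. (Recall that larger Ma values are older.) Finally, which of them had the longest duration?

Terreneuvian, Cisuralian, Eocene, Oligocene, Pliocene, Holocene; total span 538.8 Myr; longest is Cisuralian

Start ages (Ma): Terreneuvian 538.8, Cisuralian 298.9, Eocene 56, Oligocene 33.9, Pliocene 5.333, Holocene 0.0117.
Ordered oldest to youngest: Terreneuvian, Cisuralian, Eocene, Oligocene, Pliocene, Holocene.
Span = 538.8 − 0 = 538.8 Myr.
Durations: Cisuralian 25.89, Terreneuvian 17.8, Eocene 22.1, Oligocene 10.87, Pliocene 2.753, Holocene 0.0117 → longest is Cisuralian (25.89 Myr).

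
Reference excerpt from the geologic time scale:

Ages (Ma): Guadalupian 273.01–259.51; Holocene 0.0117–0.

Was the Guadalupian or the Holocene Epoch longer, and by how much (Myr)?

Guadalupian, by 13.4883 million years

Guadalupian: 273.01 − 259.51 = 13.5 Myr.
Holocene: 0.0117 − 0 = 0.0117 Myr.
Difference: 13.5 − 0.0117 = 13.4883 Myr, so the Guadalupian was longer.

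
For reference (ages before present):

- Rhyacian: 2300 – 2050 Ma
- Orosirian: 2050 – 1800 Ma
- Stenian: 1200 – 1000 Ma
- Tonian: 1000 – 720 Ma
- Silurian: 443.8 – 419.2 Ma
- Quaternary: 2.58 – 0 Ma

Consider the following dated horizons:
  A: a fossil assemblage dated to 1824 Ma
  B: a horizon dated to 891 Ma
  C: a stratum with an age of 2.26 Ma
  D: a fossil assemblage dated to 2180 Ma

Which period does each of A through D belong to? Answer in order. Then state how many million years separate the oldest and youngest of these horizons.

A — Orosirian; B — Tonian; C — Quaternary; D — Rhyacian; span 2177.74 million years

A: 1824 Ma lies in 2050–1800 Ma, so Orosirian.
B: 891 Ma lies in 1000–720 Ma, so Tonian.
C: 2.26 Ma lies in 2.58–0 Ma, so Quaternary.
D: 2180 Ma lies in 2300–2050 Ma, so Rhyacian.
Oldest = 2180 Ma, youngest = 2.26 Ma → span 2177.74 Myr.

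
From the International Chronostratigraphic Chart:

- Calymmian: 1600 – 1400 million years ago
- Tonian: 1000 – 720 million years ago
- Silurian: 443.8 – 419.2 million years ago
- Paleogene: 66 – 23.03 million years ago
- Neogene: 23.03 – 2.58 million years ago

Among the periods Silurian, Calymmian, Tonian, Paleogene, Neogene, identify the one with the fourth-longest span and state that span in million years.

Silurian, 24.6 million years

Start − end for each: Silurian 443.8 − 419.2 = 24.6; Calymmian 1600 − 1400 = 200; Tonian 1000 − 720 = 280; Paleogene 66 − 23.03 = 42.97; Neogene 23.03 − 2.58 = 20.45.
Ranking these from longest: Tonian > Calymmian > Paleogene > Silurian > Neogene.
Position 4 in that ranking is Silurian, which lasted 24.6 Myr.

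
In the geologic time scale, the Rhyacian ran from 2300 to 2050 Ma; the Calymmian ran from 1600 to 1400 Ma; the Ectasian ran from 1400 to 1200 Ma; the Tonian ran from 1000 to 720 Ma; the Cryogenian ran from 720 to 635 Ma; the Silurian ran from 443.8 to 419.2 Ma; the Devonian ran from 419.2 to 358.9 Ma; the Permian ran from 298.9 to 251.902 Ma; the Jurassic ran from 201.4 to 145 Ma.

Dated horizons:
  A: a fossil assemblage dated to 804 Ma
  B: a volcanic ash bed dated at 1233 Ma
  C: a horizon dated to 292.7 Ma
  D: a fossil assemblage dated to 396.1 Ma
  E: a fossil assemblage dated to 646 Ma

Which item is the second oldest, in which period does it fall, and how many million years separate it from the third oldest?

A, in the Tonian; 158 million years to E

Larger Ma means older, so oldest first: B 1233 > A 804 > E 646 > D 396.1 > C 292.7.
Counting 2 along gives A (804 Ma); the excerpt puts that inside the Tonian, 1000–720 Ma.
Next in line is E (646 Ma), and 804 − 646 = 158 Myr.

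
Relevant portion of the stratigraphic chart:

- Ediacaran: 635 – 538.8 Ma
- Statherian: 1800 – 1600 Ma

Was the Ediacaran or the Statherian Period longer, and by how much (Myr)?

Statherian, by 103.8 million years

Ediacaran: 635 − 538.8 = 96.2 Myr.
Statherian: 1800 − 1600 = 200 Myr.
Difference: 200 − 96.2 = 103.8 Myr, so the Statherian was longer.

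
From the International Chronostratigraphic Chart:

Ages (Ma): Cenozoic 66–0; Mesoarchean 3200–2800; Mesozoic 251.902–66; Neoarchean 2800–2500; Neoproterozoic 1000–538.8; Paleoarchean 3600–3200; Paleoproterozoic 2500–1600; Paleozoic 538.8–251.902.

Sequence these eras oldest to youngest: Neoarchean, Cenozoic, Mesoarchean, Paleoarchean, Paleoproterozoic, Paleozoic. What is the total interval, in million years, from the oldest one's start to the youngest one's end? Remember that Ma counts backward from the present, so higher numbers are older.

From the excerpt: Neoarchean 2800–2500; Cenozoic 66–0; Mesoarchean 3200–2800; Paleoarchean 3600–3200; Paleoproterozoic 2500–1600; Paleozoic 538.8–251.902 (Ma).
Larger Ma is earlier, so the oldest is Paleoarchean and the youngest is Cenozoic; oldest to youngest: Paleoarchean, Mesoarchean, Neoarchean, Paleoproterozoic, Paleozoic, Cenozoic.
Oldest start 3600 minus youngest end 0 gives 3600 Myr overall.

Paleoarchean → Mesoarchean → Neoarchean → Paleoproterozoic → Paleozoic → Cenozoic; total span 3600 Myr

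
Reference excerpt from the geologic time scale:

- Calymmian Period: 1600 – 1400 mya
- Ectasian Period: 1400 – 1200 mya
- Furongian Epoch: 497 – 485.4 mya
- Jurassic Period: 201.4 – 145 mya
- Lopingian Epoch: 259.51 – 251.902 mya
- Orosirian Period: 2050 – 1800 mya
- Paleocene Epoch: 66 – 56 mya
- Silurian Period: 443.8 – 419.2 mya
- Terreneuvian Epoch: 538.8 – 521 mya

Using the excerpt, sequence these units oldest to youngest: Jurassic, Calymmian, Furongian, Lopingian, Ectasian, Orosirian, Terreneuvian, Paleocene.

Sorting by start age (descending Ma, since larger Ma = older): Orosirian began 2050, Calymmian began 1600, Ectasian began 1400, Terreneuvian began 538.8, Furongian began 497, Lopingian began 259.51, Jurassic began 201.4, Paleocene began 66.

Orosirian → Calymmian → Ectasian → Terreneuvian → Furongian → Lopingian → Jurassic → Paleocene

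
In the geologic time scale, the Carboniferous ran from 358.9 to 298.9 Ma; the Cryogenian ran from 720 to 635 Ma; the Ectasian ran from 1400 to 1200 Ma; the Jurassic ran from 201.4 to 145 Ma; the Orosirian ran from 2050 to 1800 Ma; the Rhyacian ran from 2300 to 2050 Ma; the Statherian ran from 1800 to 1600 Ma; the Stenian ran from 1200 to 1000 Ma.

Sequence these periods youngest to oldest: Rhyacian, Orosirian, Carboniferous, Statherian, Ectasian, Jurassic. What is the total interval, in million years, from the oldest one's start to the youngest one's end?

Jurassic, Carboniferous, Ectasian, Statherian, Orosirian, Rhyacian; total span 2155 Myr

Start ages (Ma): Rhyacian 2300, Orosirian 2050, Statherian 1800, Ectasian 1400, Carboniferous 358.9, Jurassic 201.4.
Ordered youngest to oldest: Jurassic, Carboniferous, Ectasian, Statherian, Orosirian, Rhyacian.
Span = 2300 − 145 = 2155 Myr.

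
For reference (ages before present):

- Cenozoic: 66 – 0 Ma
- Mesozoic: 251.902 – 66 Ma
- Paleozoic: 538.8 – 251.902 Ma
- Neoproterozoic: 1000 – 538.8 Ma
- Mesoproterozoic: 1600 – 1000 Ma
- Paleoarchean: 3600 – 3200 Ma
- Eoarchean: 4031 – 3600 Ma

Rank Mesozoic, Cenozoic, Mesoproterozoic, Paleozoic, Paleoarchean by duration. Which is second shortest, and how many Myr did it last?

Mesozoic, 185.902 million years

Durations: Mesozoic 185.902; Cenozoic 66; Mesoproterozoic 600; Paleozoic 286.898; Paleoarchean 400 Myr.
Sorted shortest-first: Cenozoic (66), Mesozoic (185.902), Paleozoic (286.898), Paleoarchean (400), Mesoproterozoic (600).
The second shortest is Mesozoic at 185.902 Myr.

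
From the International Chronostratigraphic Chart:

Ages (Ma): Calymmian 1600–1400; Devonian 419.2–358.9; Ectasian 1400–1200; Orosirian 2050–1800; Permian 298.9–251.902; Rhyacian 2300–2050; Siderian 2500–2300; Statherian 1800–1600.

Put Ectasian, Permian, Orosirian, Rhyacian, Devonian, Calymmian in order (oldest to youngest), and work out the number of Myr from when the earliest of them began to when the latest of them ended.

Rhyacian → Orosirian → Calymmian → Ectasian → Devonian → Permian; total span 2048.098 Myr

From the excerpt: Ectasian 1400–1200; Permian 298.9–251.902; Orosirian 2050–1800; Rhyacian 2300–2050; Devonian 419.2–358.9; Calymmian 1600–1400 (Ma).
Larger Ma is earlier, so the oldest is Rhyacian and the youngest is Permian; oldest to youngest: Rhyacian, Orosirian, Calymmian, Ectasian, Devonian, Permian.
Oldest start 2300 minus youngest end 251.902 gives 2048.098 Myr overall.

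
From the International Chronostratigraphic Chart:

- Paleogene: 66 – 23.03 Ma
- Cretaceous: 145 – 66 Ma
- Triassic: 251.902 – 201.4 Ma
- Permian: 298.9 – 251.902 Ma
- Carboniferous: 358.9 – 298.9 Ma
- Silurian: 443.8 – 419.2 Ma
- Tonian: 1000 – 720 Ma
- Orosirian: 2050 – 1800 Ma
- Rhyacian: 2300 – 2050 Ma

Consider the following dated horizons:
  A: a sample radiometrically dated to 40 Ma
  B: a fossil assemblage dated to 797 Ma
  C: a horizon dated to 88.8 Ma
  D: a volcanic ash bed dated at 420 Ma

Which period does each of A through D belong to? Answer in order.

A: 40 Ma lies in 66–23.03 Ma, so Paleogene.
B: 797 Ma lies in 1000–720 Ma, so Tonian.
C: 88.8 Ma lies in 145–66 Ma, so Cretaceous.
D: 420 Ma lies in 443.8–419.2 Ma, so Silurian.

A — Paleogene; B — Tonian; C — Cretaceous; D — Silurian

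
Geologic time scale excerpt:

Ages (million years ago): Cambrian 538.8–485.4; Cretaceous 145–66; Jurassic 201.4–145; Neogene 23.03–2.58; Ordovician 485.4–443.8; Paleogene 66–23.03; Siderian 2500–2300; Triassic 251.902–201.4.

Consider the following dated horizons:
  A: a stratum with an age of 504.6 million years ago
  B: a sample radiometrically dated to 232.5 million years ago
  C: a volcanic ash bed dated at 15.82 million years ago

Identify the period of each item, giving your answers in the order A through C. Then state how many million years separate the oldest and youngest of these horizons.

Match each age against the start–end ranges in the excerpt: A = 504.6 Ma → Cambrian (538.8–485.4); B = 232.5 Ma → Triassic (251.902–201.4); C = 15.82 Ma → Neogene (23.03–2.58).
The largest age is 504.6 Ma and the smallest is 15.82 Ma; their difference is 488.78 Myr.

A — Cambrian; B — Triassic; C — Neogene; span 488.78 million years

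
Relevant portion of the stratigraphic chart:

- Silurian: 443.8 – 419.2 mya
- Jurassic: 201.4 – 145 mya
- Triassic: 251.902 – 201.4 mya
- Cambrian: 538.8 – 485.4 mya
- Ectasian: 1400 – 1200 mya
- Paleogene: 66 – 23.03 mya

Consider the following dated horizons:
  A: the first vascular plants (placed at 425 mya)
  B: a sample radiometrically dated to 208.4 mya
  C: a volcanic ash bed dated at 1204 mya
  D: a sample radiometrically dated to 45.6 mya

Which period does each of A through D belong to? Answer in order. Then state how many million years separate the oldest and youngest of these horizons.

A: 425 Ma lies in 443.8–419.2 Ma, so Silurian.
B: 208.4 Ma lies in 251.902–201.4 Ma, so Triassic.
C: 1204 Ma lies in 1400–1200 Ma, so Ectasian.
D: 45.6 Ma lies in 66–23.03 Ma, so Paleogene.
Oldest = 1204 Ma, youngest = 45.6 Ma → span 1158.4 Myr.

A — Silurian; B — Triassic; C — Ectasian; D — Paleogene; span 1158.4 million years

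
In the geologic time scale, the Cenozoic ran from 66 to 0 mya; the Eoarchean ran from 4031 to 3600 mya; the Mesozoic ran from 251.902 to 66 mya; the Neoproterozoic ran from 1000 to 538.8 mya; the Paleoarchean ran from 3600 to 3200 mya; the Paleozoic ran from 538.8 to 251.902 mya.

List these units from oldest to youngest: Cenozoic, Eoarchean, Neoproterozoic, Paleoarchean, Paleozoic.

Eoarchean → Paleoarchean → Neoproterozoic → Paleozoic → Cenozoic

The oldest of these is Eoarchean (starts 4031 Ma) and the youngest is Cenozoic (ends 0 Ma).
In between, by decreasing start age: Paleoarchean (3600), Neoproterozoic (1000), Paleozoic (538.8).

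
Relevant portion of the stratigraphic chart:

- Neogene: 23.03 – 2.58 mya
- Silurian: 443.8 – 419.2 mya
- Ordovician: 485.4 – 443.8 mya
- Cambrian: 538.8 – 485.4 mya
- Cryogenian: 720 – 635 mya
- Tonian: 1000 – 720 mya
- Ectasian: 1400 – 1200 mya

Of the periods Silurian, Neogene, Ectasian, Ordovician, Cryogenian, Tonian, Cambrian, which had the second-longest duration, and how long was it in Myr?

Start − end for each: Silurian 443.8 − 419.2 = 24.6; Neogene 23.03 − 2.58 = 20.45; Ectasian 1400 − 1200 = 200; Ordovician 485.4 − 443.8 = 41.6; Cryogenian 720 − 635 = 85; Tonian 1000 − 720 = 280; Cambrian 538.8 − 485.4 = 53.4.
Ranking these from longest: Tonian > Ectasian > Cryogenian > Cambrian > Ordovician > Silurian > Neogene.
Position 2 in that ranking is Ectasian, which lasted 200 Myr.

Ectasian, 200 million years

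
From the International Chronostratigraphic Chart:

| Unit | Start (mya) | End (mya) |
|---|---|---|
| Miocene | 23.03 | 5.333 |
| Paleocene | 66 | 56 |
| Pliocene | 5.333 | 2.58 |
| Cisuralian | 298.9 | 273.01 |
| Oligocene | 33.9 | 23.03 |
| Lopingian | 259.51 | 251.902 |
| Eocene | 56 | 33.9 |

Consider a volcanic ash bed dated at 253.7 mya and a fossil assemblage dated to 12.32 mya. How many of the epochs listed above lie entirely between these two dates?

253.7 Ma sits inside the Lopingian (259.51–251.902) and 12.32 Ma inside the Miocene (23.03–5.333); neither of those is wholly between the two dates.
The listed epochs lying completely between them are Paleocene, Eocene, Oligocene — 3 in all.

3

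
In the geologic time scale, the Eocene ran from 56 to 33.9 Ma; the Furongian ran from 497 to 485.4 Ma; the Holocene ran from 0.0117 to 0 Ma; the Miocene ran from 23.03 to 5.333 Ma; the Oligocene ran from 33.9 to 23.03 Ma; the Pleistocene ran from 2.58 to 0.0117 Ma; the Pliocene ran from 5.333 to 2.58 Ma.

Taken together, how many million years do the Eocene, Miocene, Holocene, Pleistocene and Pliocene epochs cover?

45.13 million years

Each duration: Eocene = 22.1; Miocene = 17.697; Holocene = 0.0117; Pleistocene = 2.5683; Pliocene = 2.753.
Sum: 22.1 + 17.697 + 0.0117 + 2.5683 + 2.753 = 45.13 Myr.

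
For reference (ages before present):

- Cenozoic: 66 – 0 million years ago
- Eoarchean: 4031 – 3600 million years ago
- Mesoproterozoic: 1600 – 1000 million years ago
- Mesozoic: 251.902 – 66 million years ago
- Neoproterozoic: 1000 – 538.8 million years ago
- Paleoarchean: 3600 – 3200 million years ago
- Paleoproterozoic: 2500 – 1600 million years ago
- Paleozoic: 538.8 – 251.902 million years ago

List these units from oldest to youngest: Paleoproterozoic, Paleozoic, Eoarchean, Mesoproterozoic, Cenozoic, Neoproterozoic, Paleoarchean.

Eoarchean, then Paleoarchean, then Paleoproterozoic, then Mesoproterozoic, then Neoproterozoic, then Paleozoic, then Cenozoic

Sorting by start age (descending Ma, since larger Ma = older): Eoarchean began 4031, Paleoarchean began 3600, Paleoproterozoic began 2500, Mesoproterozoic began 1600, Neoproterozoic began 1000, Paleozoic began 538.8, Cenozoic began 66.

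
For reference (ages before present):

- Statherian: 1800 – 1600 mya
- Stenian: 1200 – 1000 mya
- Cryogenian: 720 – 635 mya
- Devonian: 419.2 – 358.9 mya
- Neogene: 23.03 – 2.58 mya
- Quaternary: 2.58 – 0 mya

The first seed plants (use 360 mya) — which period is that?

Devonian

360 Ma lies between 419.2 and 358.9 Ma, so it falls in the Devonian.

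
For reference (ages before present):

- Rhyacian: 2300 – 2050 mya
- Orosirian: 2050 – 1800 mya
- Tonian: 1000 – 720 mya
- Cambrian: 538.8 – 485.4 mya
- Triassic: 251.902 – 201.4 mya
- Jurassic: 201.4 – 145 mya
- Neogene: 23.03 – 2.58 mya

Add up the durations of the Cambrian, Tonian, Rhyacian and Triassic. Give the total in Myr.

Each duration: Cambrian = 53.4; Tonian = 280; Rhyacian = 250; Triassic = 50.502.
Sum: 53.4 + 280 + 250 + 50.502 = 633.902 Myr.

633.902 million years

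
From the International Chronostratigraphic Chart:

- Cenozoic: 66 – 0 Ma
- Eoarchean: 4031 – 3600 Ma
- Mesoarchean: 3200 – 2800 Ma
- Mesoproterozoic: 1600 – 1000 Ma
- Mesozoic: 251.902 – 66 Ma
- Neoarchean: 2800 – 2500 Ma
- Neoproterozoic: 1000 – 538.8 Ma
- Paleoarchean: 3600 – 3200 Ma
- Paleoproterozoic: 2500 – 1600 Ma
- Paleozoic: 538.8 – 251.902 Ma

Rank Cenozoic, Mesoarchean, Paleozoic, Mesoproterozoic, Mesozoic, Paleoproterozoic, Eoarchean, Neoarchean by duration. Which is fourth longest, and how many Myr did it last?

Durations: Cenozoic 66; Mesoarchean 400; Paleozoic 286.898; Mesoproterozoic 600; Mesozoic 185.902; Paleoproterozoic 900; Eoarchean 431; Neoarchean 300 Myr.
Sorted longest-first: Paleoproterozoic (900), Mesoproterozoic (600), Eoarchean (431), Mesoarchean (400), Neoarchean (300), Paleozoic (286.898), Mesozoic (185.902), Cenozoic (66).
The fourth longest is Mesoarchean at 400 Myr.

Mesoarchean, 400 million years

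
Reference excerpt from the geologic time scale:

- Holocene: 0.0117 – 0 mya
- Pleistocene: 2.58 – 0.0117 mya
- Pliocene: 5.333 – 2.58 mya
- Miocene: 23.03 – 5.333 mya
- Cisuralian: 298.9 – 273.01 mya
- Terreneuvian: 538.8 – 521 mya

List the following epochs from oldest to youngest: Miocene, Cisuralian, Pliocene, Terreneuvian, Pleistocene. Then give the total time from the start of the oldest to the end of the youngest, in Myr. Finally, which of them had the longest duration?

From the excerpt: Miocene 23.03–5.333; Cisuralian 298.9–273.01; Pliocene 5.333–2.58; Terreneuvian 538.8–521; Pleistocene 2.58–0.0117 (Ma).
Larger Ma is earlier, so the oldest is Terreneuvian and the youngest is Pleistocene; oldest to youngest: Terreneuvian, Cisuralian, Miocene, Pliocene, Pleistocene.
Oldest start 538.8 minus youngest end 0.0117 gives 538.7883 Myr overall.
Individual lengths (start − end): Terreneuvian 17.8; Cisuralian 25.89; Miocene 17.697; Pleistocene 2.5683; Pliocene 2.753. The largest is Cisuralian at 25.89 Myr.

Terreneuvian, Cisuralian, Miocene, Pliocene, Pleistocene; total span 538.7883 Myr; longest is Cisuralian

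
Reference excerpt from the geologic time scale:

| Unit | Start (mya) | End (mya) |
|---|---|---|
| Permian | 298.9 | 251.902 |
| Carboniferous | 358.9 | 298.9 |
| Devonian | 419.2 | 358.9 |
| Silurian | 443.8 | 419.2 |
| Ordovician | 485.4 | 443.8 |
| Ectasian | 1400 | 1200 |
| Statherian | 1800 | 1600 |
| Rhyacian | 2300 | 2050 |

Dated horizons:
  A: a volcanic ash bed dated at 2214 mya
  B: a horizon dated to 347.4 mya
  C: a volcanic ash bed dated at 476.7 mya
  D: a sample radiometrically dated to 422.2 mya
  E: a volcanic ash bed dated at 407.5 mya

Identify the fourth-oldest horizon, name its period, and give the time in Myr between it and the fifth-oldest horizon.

E, in the Devonian; 60.1 million years to B

Larger Ma means older, so oldest first: A 2214 > C 476.7 > D 422.2 > E 407.5 > B 347.4.
Counting 4 along gives E (407.5 Ma); the excerpt puts that inside the Devonian, 419.2–358.9 Ma.
Next in line is B (347.4 Ma), and 407.5 − 347.4 = 60.1 Myr.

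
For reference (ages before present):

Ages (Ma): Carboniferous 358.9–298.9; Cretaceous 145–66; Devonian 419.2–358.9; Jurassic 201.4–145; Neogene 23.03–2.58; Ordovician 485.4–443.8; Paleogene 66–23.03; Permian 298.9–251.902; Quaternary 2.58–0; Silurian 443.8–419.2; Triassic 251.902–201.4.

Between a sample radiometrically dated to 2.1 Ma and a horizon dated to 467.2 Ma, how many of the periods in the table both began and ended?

9

The older date is 467.2 Ma and the younger is 2.1 Ma.
Periods with start < 467.2 and end > 2.1 Ma: Silurian (443.8–419.2), Devonian (419.2–358.9), Carboniferous (358.9–298.9), Permian (298.9–251.902), Triassic (251.902–201.4), Jurassic (201.4–145), Cretaceous (145–66), Paleogene (66–23.03), Neogene (23.03–2.58).
That is 9 complete periods.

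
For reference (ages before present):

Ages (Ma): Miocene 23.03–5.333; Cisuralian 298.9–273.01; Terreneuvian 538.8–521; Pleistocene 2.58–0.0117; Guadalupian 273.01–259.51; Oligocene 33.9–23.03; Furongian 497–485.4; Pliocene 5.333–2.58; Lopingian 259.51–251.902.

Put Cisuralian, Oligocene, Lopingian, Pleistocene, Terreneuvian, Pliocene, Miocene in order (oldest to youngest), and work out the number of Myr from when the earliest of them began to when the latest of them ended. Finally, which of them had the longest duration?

Terreneuvian → Cisuralian → Lopingian → Oligocene → Miocene → Pliocene → Pleistocene; total span 538.7883 Myr; longest is Cisuralian

Start ages (Ma): Terreneuvian 538.8, Cisuralian 298.9, Lopingian 259.51, Oligocene 33.9, Miocene 23.03, Pliocene 5.333, Pleistocene 2.58.
Ordered oldest to youngest: Terreneuvian, Cisuralian, Lopingian, Oligocene, Miocene, Pliocene, Pleistocene.
Span = 538.8 − 0.0117 = 538.7883 Myr.
Durations: Lopingian 7.608, Cisuralian 25.89, Pleistocene 2.5683, Miocene 17.697, Oligocene 10.87, Terreneuvian 17.8, Pliocene 2.753 → longest is Cisuralian (25.89 Myr).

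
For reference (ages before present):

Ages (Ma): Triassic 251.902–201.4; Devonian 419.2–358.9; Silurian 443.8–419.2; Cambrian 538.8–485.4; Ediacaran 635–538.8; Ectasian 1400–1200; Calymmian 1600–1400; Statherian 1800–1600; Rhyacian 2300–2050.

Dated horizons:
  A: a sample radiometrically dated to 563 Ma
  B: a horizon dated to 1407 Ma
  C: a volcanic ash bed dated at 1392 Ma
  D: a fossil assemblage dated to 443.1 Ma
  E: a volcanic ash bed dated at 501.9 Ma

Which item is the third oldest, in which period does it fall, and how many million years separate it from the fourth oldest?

A, in the Ediacaran; 61.1 million years to E

Sorted oldest-first by Ma: B (1407), C (1392), A (563), E (501.9), D (443.1).
The third oldest is A at 563 Ma, which lies in 635–538.8 Ma: the Ediacaran.
The fourth oldest is E at 501.9 Ma; separation = |563 − 501.9| = 61.1 Myr.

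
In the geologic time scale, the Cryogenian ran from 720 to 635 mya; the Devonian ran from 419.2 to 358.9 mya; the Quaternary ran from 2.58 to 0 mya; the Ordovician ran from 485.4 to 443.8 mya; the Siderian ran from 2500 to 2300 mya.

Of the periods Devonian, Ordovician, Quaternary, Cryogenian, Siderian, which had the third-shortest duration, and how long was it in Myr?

Devonian, 60.3 million years

Start − end for each: Devonian 419.2 − 358.9 = 60.3; Ordovician 485.4 − 443.8 = 41.6; Quaternary 2.58 − 0 = 2.58; Cryogenian 720 − 635 = 85; Siderian 2500 − 2300 = 200.
Ranking these from shortest: Quaternary < Ordovician < Devonian < Cryogenian < Siderian.
Position 3 in that ranking is Devonian, which lasted 60.3 Myr.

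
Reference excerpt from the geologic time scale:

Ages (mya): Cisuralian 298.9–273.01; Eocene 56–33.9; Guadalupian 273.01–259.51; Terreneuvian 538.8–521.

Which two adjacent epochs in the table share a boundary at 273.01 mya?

The Cisuralian ends at 273.01 mya and the Guadalupian begins at 273.01 mya, so they share that boundary.

Cisuralian and Guadalupian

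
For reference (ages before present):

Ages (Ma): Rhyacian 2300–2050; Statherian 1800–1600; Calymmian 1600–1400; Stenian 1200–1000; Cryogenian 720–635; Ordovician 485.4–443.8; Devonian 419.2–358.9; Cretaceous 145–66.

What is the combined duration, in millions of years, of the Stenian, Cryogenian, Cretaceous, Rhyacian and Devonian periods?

674.3 million years

Duration is start − end for each: (1200 − 1000) + (720 − 635) + (145 − 66) + (2300 − 2050) + (419.2 − 358.9).
That is 200 + 85 + 79 + 250 + 60.3, which totals 674.3 million years.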